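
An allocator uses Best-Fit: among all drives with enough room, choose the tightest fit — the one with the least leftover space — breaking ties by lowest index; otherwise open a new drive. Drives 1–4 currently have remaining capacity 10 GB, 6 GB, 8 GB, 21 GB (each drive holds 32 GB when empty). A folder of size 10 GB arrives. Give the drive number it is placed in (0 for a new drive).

Drives with room: drive 1 (10 GB), drive 4 (21 GB).
Tightest fit is drive 1 with 10 GB free.

1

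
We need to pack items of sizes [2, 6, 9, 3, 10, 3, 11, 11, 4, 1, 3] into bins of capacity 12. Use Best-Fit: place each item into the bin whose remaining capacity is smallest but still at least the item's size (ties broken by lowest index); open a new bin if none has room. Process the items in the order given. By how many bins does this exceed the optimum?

Best-Fit: [2,6,3,1] [9,3] [10] [11] [11] [4,3] → 6 bins.
Total size 63; any packing needs at least ⌈63/12⌉ = 6 bins.
So 6 is already optimal.

0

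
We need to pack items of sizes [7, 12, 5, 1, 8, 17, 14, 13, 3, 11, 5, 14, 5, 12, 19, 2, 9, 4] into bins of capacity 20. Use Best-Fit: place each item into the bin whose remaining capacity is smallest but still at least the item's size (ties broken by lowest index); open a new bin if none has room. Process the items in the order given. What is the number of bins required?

Put 7 in bin 1; 13 remain.
Put 12 in bin 1; 1 remain.
Put 5 in bin 2; 15 remain.
Put 1 in bin 1; 0 remain.
Put 8 in bin 2; 7 remain.
Put 17 in bin 3; 3 remain.
Put 14 in bin 4; 6 remain.
Put 13 in bin 5; 7 remain.
Put 3 in bin 3; 0 remain.
Put 11 in bin 6; 9 remain.
Put 5 in bin 4; 1 remain.
Put 14 in bin 7; 6 remain.
Put 5 in bin 7; 1 remain.
Put 12 in bin 8; 8 remain.
Put 19 in bin 9; 1 remain.
Put 2 in bin 2; 5 remain.
Put 9 in bin 6; 0 remain.
Put 4 in bin 2; 1 remain.
Final bins: [7,12,1] [5,8,2,4] [17,3] [14,5] [13] [11,9] [14,5] [12] [19].

9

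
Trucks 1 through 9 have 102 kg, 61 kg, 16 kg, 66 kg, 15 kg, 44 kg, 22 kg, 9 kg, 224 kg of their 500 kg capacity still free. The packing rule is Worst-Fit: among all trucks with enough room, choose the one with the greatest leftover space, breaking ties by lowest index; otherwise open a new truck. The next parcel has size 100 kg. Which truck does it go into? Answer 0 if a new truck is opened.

Trucks with room: truck 1 (102 kg), truck 9 (224 kg).
Most room is truck 9 with 224 kg free.

9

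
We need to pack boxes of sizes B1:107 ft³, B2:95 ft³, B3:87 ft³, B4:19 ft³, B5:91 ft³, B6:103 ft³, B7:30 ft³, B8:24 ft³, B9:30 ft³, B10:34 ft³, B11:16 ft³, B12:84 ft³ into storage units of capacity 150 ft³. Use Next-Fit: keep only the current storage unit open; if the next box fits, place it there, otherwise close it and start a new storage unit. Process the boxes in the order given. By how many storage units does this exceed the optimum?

1

Next-Fit: [107] [95] [87,19] [91] [103,30] [24,30,34,16] [84] → 7 storage units.
6 boxes exceed 75 ft³ (half the capacity), and no two of those can share a storage unit, so at least 6 storage units are needed.
An optimal packing achieves that bound: [107,34] [103,30,16] [95,30,24] [91,19] [87] [84] → 6 storage units.
Excess: 7 − 6 = 1.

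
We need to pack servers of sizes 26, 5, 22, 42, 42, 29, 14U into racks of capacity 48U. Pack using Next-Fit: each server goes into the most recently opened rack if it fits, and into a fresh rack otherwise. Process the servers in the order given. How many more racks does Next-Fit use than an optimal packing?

Next-Fit: [26,5] [22] [42] [42] [29,14] → 5 racks.
Total size 180U; any packing needs at least ⌈180/48⌉ = 4 racks.
An optimal packing achieves that bound: [42,5] [42] [29,14] [26,22] → 4 racks.
Excess: 5 − 4 = 1.

1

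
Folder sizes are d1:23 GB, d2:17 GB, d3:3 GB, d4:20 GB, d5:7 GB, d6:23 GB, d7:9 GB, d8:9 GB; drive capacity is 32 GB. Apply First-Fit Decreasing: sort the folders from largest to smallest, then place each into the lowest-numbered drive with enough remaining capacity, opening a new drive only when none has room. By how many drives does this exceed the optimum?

First-Fit Decreasing: [23,9] [23,9] [20,7,3] [17] → 4 drives.
Total size 111 GB; any packing needs at least ⌈111/32⌉ = 4 drives.
So 4 is already optimal.

0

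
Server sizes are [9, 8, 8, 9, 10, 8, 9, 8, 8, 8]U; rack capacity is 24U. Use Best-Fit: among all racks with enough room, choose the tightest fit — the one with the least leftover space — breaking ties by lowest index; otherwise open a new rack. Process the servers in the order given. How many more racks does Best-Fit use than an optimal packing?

Best-Fit: [9,8] [8,9] [10,8] [9,8] [8,8] → 5 racks.
Total size 85U; any packing needs at least ⌈85/24⌉ = 4 racks.
An optimal packing achieves that bound: [10,9] [9,9] [8,8,8] [8,8,8] → 4 racks.
Excess: 5 − 4 = 1.

1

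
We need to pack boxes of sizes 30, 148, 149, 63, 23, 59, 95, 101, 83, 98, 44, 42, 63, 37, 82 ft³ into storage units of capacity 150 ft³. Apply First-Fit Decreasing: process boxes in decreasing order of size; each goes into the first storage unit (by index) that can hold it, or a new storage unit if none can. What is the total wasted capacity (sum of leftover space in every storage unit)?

83

Sorted descending: 149, 148, 101, 98, 95, 83, 82, 63, 63, 59, 44, 42, 37, 30, 23.
storage unit 1: place 149 ft³, 1 ft³ left
storage unit 2: place 148 ft³, 2 ft³ left
storage unit 3: place 101 ft³, 49 ft³ left
storage unit 4: place 98 ft³, 52 ft³ left
storage unit 5: place 95 ft³, 55 ft³ left
storage unit 6: place 83 ft³, 67 ft³ left
storage unit 7: place 82 ft³, 68 ft³ left
storage unit 6: place 63 ft³, 4 ft³ left
storage unit 7: place 63 ft³, 5 ft³ left
storage unit 8: place 59 ft³, 91 ft³ left
storage unit 3: place 44 ft³, 5 ft³ left
storage unit 4: place 42 ft³, 10 ft³ left
storage unit 5: place 37 ft³, 18 ft³ left
storage unit 8: place 30 ft³, 61 ft³ left
storage unit 8: place 23 ft³, 38 ft³ left
8 storage units × 150 ft³ = 1200 ft³; used 1117 ft³; unused 83 ft³.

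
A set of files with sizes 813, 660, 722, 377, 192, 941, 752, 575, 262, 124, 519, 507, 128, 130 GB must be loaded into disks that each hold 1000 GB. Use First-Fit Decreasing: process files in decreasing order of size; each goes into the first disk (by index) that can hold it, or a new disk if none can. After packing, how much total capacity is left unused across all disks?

Sorted descending: 941, 813, 752, 722, 660, 575, 519, 507, 377, 262, 192, 130, 128, 124.
disk 1: place 941 GB, 59 GB left
disk 2: place 813 GB, 187 GB left
disk 3: place 752 GB, 248 GB left
disk 4: place 722 GB, 278 GB left
disk 5: place 660 GB, 340 GB left
disk 6: place 575 GB, 425 GB left
disk 7: place 519 GB, 481 GB left
disk 8: place 507 GB, 493 GB left
disk 6: place 377 GB, 48 GB left
disk 4: place 262 GB, 16 GB left
disk 3: place 192 GB, 56 GB left
disk 2: place 130 GB, 57 GB left
disk 5: place 128 GB, 212 GB left
disk 5: place 124 GB, 88 GB left
8 disks × 1000 GB = 8000 GB; used 6702 GB; unused 1298 GB.

1298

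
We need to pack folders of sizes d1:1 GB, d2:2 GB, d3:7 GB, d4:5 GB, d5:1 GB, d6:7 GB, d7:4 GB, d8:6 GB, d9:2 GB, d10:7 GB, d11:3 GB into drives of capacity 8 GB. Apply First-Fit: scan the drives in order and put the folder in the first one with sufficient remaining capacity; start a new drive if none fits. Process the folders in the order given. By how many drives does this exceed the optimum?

First-Fit: [1,2,5] [7,1] [7] [4,2] [6] [7] [3] → 7 drives.
Total size 45 GB; any packing needs at least ⌈45/8⌉ = 6 drives.
An optimal packing achieves that bound: [7,1] [7,1] [7] [6,2] [5,3] [4,2] → 6 drives.
Excess: 7 − 6 = 1.

1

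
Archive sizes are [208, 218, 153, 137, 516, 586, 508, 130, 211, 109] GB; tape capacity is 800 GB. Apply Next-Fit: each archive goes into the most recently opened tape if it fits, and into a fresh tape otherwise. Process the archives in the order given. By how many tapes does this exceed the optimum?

Next-Fit: [208,218,153,137] [516] [586] [508,130] [211,109] → 5 tapes.
Total size 2776 GB; any packing needs at least ⌈2776/800⌉ = 4 tapes.
An optimal packing achieves that bound: [586,211] [516,218] [508,208] [153,137,130,109] → 4 tapes.
Excess: 5 − 4 = 1.

1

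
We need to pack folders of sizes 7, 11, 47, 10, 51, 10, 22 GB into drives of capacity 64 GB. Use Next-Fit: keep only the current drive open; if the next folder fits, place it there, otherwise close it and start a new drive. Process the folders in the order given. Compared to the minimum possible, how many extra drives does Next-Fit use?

Next-Fit: [7,11] [47,10] [51,10] [22] → 4 drives.
Total size 158 GB; any packing needs at least ⌈158/64⌉ = 3 drives.
An optimal packing achieves that bound: [51,11] [47,10,7] [22,10] → 3 drives.
Excess: 4 − 3 = 1.

1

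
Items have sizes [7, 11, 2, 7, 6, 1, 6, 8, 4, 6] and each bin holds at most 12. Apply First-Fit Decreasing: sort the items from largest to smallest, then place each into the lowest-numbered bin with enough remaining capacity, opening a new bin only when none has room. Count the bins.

Sorted descending: 11, 8, 7, 7, 6, 6, 6, 4, 2, 1.
bin 1: place 11, 1 left
bin 2: place 8, 4 left
bin 3: place 7, 5 left
bin 4: place 7, 5 left
bin 5: place 6, 6 left
bin 5: place 6, 0 left
bin 6: place 6, 6 left
bin 2: place 4, 0 left
bin 3: place 2, 3 left
bin 1: place 1, 0 left
Final bins: [11,1] [8,4] [7,2] [7] [6,6] [6].

6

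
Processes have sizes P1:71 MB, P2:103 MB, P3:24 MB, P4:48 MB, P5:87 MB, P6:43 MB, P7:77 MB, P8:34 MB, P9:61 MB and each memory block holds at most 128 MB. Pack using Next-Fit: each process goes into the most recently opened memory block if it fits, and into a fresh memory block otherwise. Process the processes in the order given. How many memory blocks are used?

Put P1 (71 MB) in memory block 1; 57 MB remain.
Put P2 (103 MB) in memory block 2; 25 MB remain.
Put P3 (24 MB) in memory block 2; 1 MB remain.
Put P4 (48 MB) in memory block 3; 80 MB remain.
Put P5 (87 MB) in memory block 4; 41 MB remain.
Put P6 (43 MB) in memory block 5; 85 MB remain.
Put P7 (77 MB) in memory block 5; 8 MB remain.
Put P8 (34 MB) in memory block 6; 94 MB remain.
Put P9 (61 MB) in memory block 6; 33 MB remain.

6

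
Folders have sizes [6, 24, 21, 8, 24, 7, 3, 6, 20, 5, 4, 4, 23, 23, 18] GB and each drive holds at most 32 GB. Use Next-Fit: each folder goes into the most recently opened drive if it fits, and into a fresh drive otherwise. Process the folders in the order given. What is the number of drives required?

drive 1: place 6 GB, 26 GB left
drive 1: place 24 GB, 2 GB left
drive 2: place 21 GB, 11 GB left
drive 2: place 8 GB, 3 GB left
drive 3: place 24 GB, 8 GB left
drive 3: place 7 GB, 1 GB left
drive 4: place 3 GB, 29 GB left
drive 4: place 6 GB, 23 GB left
drive 4: place 20 GB, 3 GB left
drive 5: place 5 GB, 27 GB left
drive 5: place 4 GB, 23 GB left
drive 5: place 4 GB, 19 GB left
drive 6: place 23 GB, 9 GB left
drive 7: place 23 GB, 9 GB left
drive 8: place 18 GB, 14 GB left

8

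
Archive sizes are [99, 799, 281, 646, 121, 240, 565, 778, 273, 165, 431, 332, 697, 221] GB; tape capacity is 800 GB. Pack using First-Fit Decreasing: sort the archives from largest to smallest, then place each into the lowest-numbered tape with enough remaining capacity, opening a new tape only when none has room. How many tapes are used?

8 tapes

Sorted descending: 799, 778, 697, 646, 565, 431, 332, 281, 273, 240, 221, 165, 121, 99.
Put 799 GB in tape 1; 1 GB remain.
Put 778 GB in tape 2; 22 GB remain.
Put 697 GB in tape 3; 103 GB remain.
Put 646 GB in tape 4; 154 GB remain.
Put 565 GB in tape 5; 235 GB remain.
Put 431 GB in tape 6; 369 GB remain.
Put 332 GB in tape 6; 37 GB remain.
Put 281 GB in tape 7; 519 GB remain.
Put 273 GB in tape 7; 246 GB remain.
Put 240 GB in tape 7; 6 GB remain.
Put 221 GB in tape 5; 14 GB remain.
Put 165 GB in tape 8; 635 GB remain.
Put 121 GB in tape 4; 33 GB remain.
Put 99 GB in tape 3; 4 GB remain.
Final tapes: [799] [778] [697,99] [646,121] [565,221] [431,332] [281,273,240] [165].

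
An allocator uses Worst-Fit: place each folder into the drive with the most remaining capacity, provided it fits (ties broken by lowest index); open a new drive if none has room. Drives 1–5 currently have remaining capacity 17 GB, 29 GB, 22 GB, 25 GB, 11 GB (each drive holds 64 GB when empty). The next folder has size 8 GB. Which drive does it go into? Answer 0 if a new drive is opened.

Drives with room: drive 1 (17 GB), drive 2 (29 GB), drive 3 (22 GB), drive 4 (25 GB), drive 5 (11 GB).
Most room is drive 2 with 29 GB free.

2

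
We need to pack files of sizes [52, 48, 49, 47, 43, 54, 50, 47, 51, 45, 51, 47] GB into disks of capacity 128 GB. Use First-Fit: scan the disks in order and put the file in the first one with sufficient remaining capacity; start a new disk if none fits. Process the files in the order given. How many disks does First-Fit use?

disk 1: place 52 GB, 76 GB left
disk 1: place 48 GB, 28 GB left
disk 2: place 49 GB, 79 GB left
disk 2: place 47 GB, 32 GB left
disk 3: place 43 GB, 85 GB left
disk 3: place 54 GB, 31 GB left
disk 4: place 50 GB, 78 GB left
disk 4: place 47 GB, 31 GB left
disk 5: place 51 GB, 77 GB left
disk 5: place 45 GB, 32 GB left
disk 6: place 51 GB, 77 GB left
disk 6: place 47 GB, 30 GB left

6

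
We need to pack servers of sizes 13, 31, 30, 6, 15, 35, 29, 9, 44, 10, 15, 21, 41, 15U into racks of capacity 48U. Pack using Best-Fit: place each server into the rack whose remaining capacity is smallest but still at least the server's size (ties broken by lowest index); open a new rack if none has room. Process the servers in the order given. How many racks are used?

13U → rack 1 (remaining 35U)
31U → rack 1 (remaining 4U)
30U → rack 2 (remaining 18U)
6U → rack 2 (remaining 12U)
15U → rack 3 (remaining 33U)
35U → rack 4 (remaining 13U)
29U → rack 3 (remaining 4U)
9U → rack 2 (remaining 3U)
44U → rack 5 (remaining 4U)
10U → rack 4 (remaining 3U)
15U → rack 6 (remaining 33U)
21U → rack 6 (remaining 12U)
41U → rack 7 (remaining 7U)
15U → rack 8 (remaining 33U)

8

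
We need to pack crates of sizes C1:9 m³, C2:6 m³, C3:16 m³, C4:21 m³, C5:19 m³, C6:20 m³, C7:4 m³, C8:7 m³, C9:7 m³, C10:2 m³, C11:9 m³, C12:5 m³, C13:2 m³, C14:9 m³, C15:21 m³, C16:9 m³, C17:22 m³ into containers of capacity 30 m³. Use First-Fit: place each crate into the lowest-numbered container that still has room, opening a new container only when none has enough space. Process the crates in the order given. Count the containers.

container 1: place C1 (9 m³), 21 m³ left
container 1: place C2 (6 m³), 15 m³ left
container 2: place C3 (16 m³), 14 m³ left
container 3: place C4 (21 m³), 9 m³ left
container 4: place C5 (19 m³), 11 m³ left
container 5: place C6 (20 m³), 10 m³ left
container 1: place C7 (4 m³), 11 m³ left
container 1: place C8 (7 m³), 4 m³ left
container 2: place C9 (7 m³), 7 m³ left
container 1: place C10 (2 m³), 2 m³ left
container 3: place C11 (9 m³), 0 m³ left
container 2: place C12 (5 m³), 2 m³ left
container 1: place C13 (2 m³), 0 m³ left
container 4: place C14 (9 m³), 2 m³ left
container 6: place C15 (21 m³), 9 m³ left
container 5: place C16 (9 m³), 1 m³ left
container 7: place C17 (22 m³), 8 m³ left
Final containers: [9,6,4,7,2,2] [16,7,5] [21,9] [19,9] [20,9] [21] [22].

7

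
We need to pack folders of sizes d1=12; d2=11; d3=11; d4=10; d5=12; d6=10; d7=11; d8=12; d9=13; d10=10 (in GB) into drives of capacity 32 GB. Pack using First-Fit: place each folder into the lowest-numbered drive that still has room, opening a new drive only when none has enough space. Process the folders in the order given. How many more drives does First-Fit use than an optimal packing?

1

First-Fit: [12,11] [11,10,10] [12,11] [12,13] [10] → 5 drives.
Total size 112 GB; any packing needs at least ⌈112/32⌉ = 4 drives.
An optimal packing achieves that bound: [13,12] [12,12] [11,11,10] [11,10,10] → 4 drives.
Excess: 5 − 4 = 1.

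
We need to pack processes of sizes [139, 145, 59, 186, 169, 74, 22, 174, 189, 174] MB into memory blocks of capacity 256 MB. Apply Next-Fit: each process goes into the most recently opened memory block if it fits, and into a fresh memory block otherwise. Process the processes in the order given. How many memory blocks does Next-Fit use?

7 memory blocks

139 MB → memory block 1 (remaining 117 MB)
145 MB → memory block 2 (remaining 111 MB)
59 MB → memory block 2 (remaining 52 MB)
186 MB → memory block 3 (remaining 70 MB)
169 MB → memory block 4 (remaining 87 MB)
74 MB → memory block 4 (remaining 13 MB)
22 MB → memory block 5 (remaining 234 MB)
174 MB → memory block 5 (remaining 60 MB)
189 MB → memory block 6 (remaining 67 MB)
174 MB → memory block 7 (remaining 82 MB)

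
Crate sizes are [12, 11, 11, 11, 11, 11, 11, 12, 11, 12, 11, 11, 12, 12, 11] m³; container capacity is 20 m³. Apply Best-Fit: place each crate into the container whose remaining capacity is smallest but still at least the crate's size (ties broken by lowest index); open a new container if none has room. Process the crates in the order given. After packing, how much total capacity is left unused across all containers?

container 1: place 12 m³, 8 m³ left
container 2: place 11 m³, 9 m³ left
container 3: place 11 m³, 9 m³ left
container 4: place 11 m³, 9 m³ left
container 5: place 11 m³, 9 m³ left
container 6: place 11 m³, 9 m³ left
container 7: place 11 m³, 9 m³ left
container 8: place 12 m³, 8 m³ left
container 9: place 11 m³, 9 m³ left
container 10: place 12 m³, 8 m³ left
container 11: place 11 m³, 9 m³ left
container 12: place 11 m³, 9 m³ left
container 13: place 12 m³, 8 m³ left
container 14: place 12 m³, 8 m³ left
container 15: place 11 m³, 9 m³ left
15 containers × 20 m³ = 300 m³; used 170 m³; unused 130 m³.

130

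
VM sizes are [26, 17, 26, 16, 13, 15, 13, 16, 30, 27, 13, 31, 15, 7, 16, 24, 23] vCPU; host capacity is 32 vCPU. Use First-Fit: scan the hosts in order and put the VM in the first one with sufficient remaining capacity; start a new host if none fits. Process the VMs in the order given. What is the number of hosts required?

12 hosts

host 1: place 26 vCPU, 6 vCPU left
host 2: place 17 vCPU, 15 vCPU left
host 3: place 26 vCPU, 6 vCPU left
host 4: place 16 vCPU, 16 vCPU left
host 2: place 13 vCPU, 2 vCPU left
host 4: place 15 vCPU, 1 vCPU left
host 5: place 13 vCPU, 19 vCPU left
host 5: place 16 vCPU, 3 vCPU left
host 6: place 30 vCPU, 2 vCPU left
host 7: place 27 vCPU, 5 vCPU left
host 8: place 13 vCPU, 19 vCPU left
host 9: place 31 vCPU, 1 vCPU left
host 8: place 15 vCPU, 4 vCPU left
host 10: place 7 vCPU, 25 vCPU left
host 10: place 16 vCPU, 9 vCPU left
host 11: place 24 vCPU, 8 vCPU left
host 12: place 23 vCPU, 9 vCPU left
Final hosts: [26] [17,13] [26] [16,15] [13,16] [30] [27] [13,15] [31] [7,16] [24] [23].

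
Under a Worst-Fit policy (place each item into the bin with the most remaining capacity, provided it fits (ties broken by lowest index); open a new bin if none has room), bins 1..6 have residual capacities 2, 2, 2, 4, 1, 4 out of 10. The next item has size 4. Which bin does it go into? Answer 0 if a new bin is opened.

Bins with room: bin 4 (4), bin 6 (4).
Most room is bin 4 with 4 free.

4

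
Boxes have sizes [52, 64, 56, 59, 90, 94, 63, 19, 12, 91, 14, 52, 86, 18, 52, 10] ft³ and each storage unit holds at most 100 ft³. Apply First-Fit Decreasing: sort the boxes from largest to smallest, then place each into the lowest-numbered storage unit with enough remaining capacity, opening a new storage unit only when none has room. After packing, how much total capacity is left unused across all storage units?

Sorted descending: 94, 91, 90, 86, 64, 63, 59, 56, 52, 52, 52, 19, 18, 14, 12, 10.
94 ft³ → storage unit 1 (remaining 6 ft³)
91 ft³ → storage unit 2 (remaining 9 ft³)
90 ft³ → storage unit 3 (remaining 10 ft³)
86 ft³ → storage unit 4 (remaining 14 ft³)
64 ft³ → storage unit 5 (remaining 36 ft³)
63 ft³ → storage unit 6 (remaining 37 ft³)
59 ft³ → storage unit 7 (remaining 41 ft³)
56 ft³ → storage unit 8 (remaining 44 ft³)
52 ft³ → storage unit 9 (remaining 48 ft³)
52 ft³ → storage unit 10 (remaining 48 ft³)
52 ft³ → storage unit 11 (remaining 48 ft³)
19 ft³ → storage unit 5 (remaining 17 ft³)
18 ft³ → storage unit 6 (remaining 19 ft³)
14 ft³ → storage unit 4 (remaining 0 ft³)
12 ft³ → storage unit 5 (remaining 5 ft³)
10 ft³ → storage unit 3 (remaining 0 ft³)
11 storage units × 100 ft³ = 1100 ft³; used 832 ft³; unused 268 ft³.

268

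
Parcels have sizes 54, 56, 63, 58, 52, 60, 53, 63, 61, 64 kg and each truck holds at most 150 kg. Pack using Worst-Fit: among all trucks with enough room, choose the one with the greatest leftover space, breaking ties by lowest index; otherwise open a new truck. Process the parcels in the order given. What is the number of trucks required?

5 trucks

truck 1: place 54 kg, 96 kg left
truck 1: place 56 kg, 40 kg left
truck 2: place 63 kg, 87 kg left
truck 2: place 58 kg, 29 kg left
truck 3: place 52 kg, 98 kg left
truck 3: place 60 kg, 38 kg left
truck 4: place 53 kg, 97 kg left
truck 4: place 63 kg, 34 kg left
truck 5: place 61 kg, 89 kg left
truck 5: place 64 kg, 25 kg left
Final trucks: [54,56] [63,58] [52,60] [53,63] [61,64].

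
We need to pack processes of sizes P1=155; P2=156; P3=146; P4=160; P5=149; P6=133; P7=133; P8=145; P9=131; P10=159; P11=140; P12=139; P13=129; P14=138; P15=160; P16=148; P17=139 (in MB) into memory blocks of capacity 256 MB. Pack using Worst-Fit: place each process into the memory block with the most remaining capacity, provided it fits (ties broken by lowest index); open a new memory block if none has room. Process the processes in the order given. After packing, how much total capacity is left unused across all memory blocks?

memory block 1: place P1 (155 MB), 101 MB left
memory block 2: place P2 (156 MB), 100 MB left
memory block 3: place P3 (146 MB), 110 MB left
memory block 4: place P4 (160 MB), 96 MB left
memory block 5: place P5 (149 MB), 107 MB left
memory block 6: place P6 (133 MB), 123 MB left
memory block 7: place P7 (133 MB), 123 MB left
memory block 8: place P8 (145 MB), 111 MB left
memory block 9: place P9 (131 MB), 125 MB left
memory block 10: place P10 (159 MB), 97 MB left
memory block 11: place P11 (140 MB), 116 MB left
memory block 12: place P12 (139 MB), 117 MB left
memory block 13: place P13 (129 MB), 127 MB left
memory block 14: place P14 (138 MB), 118 MB left
memory block 15: place P15 (160 MB), 96 MB left
memory block 16: place P16 (148 MB), 108 MB left
memory block 17: place P17 (139 MB), 117 MB left
17 memory blocks × 256 MB = 4352 MB; used 2460 MB; unused 1892 MB.

1892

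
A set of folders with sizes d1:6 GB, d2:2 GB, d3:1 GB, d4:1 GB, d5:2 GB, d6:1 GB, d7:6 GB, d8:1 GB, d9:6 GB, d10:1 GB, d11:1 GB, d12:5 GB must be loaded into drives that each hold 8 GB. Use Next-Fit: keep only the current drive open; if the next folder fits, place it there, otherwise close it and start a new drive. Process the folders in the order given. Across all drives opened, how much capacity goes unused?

7

Put d1 (6 GB) in drive 1; 2 GB remain.
Put d2 (2 GB) in drive 1; 0 GB remain.
Put d3 (1 GB) in drive 2; 7 GB remain.
Put d4 (1 GB) in drive 2; 6 GB remain.
Put d5 (2 GB) in drive 2; 4 GB remain.
Put d6 (1 GB) in drive 2; 3 GB remain.
Put d7 (6 GB) in drive 3; 2 GB remain.
Put d8 (1 GB) in drive 3; 1 GB remain.
Put d9 (6 GB) in drive 4; 2 GB remain.
Put d10 (1 GB) in drive 4; 1 GB remain.
Put d11 (1 GB) in drive 4; 0 GB remain.
Put d12 (5 GB) in drive 5; 3 GB remain.
5 drives × 8 GB = 40 GB; used 33 GB; unused 7 GB.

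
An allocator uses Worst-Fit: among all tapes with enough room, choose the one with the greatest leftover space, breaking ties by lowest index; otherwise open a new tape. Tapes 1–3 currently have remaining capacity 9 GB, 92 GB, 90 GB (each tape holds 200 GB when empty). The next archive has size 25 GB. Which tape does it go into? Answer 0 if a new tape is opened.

Tapes with room: tape 2 (92 GB), tape 3 (90 GB).
Most room is tape 2 with 92 GB free.

2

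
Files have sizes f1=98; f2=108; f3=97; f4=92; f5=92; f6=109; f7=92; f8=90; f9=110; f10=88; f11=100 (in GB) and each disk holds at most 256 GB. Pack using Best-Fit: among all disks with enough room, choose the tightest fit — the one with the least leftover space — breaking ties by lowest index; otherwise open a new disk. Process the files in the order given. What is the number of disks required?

disk 1: place f1 (98 GB), 158 GB left
disk 1: place f2 (108 GB), 50 GB left
disk 2: place f3 (97 GB), 159 GB left
disk 2: place f4 (92 GB), 67 GB left
disk 3: place f5 (92 GB), 164 GB left
disk 3: place f6 (109 GB), 55 GB left
disk 4: place f7 (92 GB), 164 GB left
disk 4: place f8 (90 GB), 74 GB left
disk 5: place f9 (110 GB), 146 GB left
disk 5: place f10 (88 GB), 58 GB left
disk 6: place f11 (100 GB), 156 GB left
Final disks: [98,108] [97,92] [92,109] [92,90] [110,88] [100].

6 disks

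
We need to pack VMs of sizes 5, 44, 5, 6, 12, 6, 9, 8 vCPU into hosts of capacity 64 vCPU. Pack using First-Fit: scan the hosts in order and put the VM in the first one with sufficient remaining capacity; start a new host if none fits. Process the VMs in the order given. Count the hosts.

2 hosts

Put 5 vCPU in host 1; 59 vCPU remain.
Put 44 vCPU in host 1; 15 vCPU remain.
Put 5 vCPU in host 1; 10 vCPU remain.
Put 6 vCPU in host 1; 4 vCPU remain.
Put 12 vCPU in host 2; 52 vCPU remain.
Put 6 vCPU in host 2; 46 vCPU remain.
Put 9 vCPU in host 2; 37 vCPU remain.
Put 8 vCPU in host 2; 29 vCPU remain.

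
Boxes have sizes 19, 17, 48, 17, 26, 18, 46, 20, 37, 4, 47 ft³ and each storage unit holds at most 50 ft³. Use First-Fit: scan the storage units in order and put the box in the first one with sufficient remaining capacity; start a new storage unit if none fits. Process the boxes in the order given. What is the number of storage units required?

Put 19 ft³ in storage unit 1; 31 ft³ remain.
Put 17 ft³ in storage unit 1; 14 ft³ remain.
Put 48 ft³ in storage unit 2; 2 ft³ remain.
Put 17 ft³ in storage unit 3; 33 ft³ remain.
Put 26 ft³ in storage unit 3; 7 ft³ remain.
Put 18 ft³ in storage unit 4; 32 ft³ remain.
Put 46 ft³ in storage unit 5; 4 ft³ remain.
Put 20 ft³ in storage unit 4; 12 ft³ remain.
Put 37 ft³ in storage unit 6; 13 ft³ remain.
Put 4 ft³ in storage unit 1; 10 ft³ remain.
Put 47 ft³ in storage unit 7; 3 ft³ remain.

7 storage units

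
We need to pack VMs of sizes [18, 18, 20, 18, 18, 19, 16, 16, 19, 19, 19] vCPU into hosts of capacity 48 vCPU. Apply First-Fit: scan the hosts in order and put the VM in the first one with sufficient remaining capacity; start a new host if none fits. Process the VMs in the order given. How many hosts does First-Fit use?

Put 18 vCPU in host 1; 30 vCPU remain.
Put 18 vCPU in host 1; 12 vCPU remain.
Put 20 vCPU in host 2; 28 vCPU remain.
Put 18 vCPU in host 2; 10 vCPU remain.
Put 18 vCPU in host 3; 30 vCPU remain.
Put 19 vCPU in host 3; 11 vCPU remain.
Put 16 vCPU in host 4; 32 vCPU remain.
Put 16 vCPU in host 4; 16 vCPU remain.
Put 19 vCPU in host 5; 29 vCPU remain.
Put 19 vCPU in host 5; 10 vCPU remain.
Put 19 vCPU in host 6; 29 vCPU remain.

6 hosts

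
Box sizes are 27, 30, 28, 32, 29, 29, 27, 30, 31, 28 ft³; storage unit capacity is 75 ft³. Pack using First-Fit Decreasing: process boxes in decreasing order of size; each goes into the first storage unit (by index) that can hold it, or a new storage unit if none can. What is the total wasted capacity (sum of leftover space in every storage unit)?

84

Sorted descending: 32, 31, 30, 30, 29, 29, 28, 28, 27, 27.
Put 32 ft³ in storage unit 1; 43 ft³ remain.
Put 31 ft³ in storage unit 1; 12 ft³ remain.
Put 30 ft³ in storage unit 2; 45 ft³ remain.
Put 30 ft³ in storage unit 2; 15 ft³ remain.
Put 29 ft³ in storage unit 3; 46 ft³ remain.
Put 29 ft³ in storage unit 3; 17 ft³ remain.
Put 28 ft³ in storage unit 4; 47 ft³ remain.
Put 28 ft³ in storage unit 4; 19 ft³ remain.
Put 27 ft³ in storage unit 5; 48 ft³ remain.
Put 27 ft³ in storage unit 5; 21 ft³ remain.
5 storage units × 75 ft³ = 375 ft³; used 291 ft³; unused 84 ft³.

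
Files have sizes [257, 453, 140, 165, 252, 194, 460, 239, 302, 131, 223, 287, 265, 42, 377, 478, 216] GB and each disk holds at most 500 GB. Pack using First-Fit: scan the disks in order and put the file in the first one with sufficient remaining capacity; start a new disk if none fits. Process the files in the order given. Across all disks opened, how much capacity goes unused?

257 GB → disk 1 (remaining 243 GB)
453 GB → disk 2 (remaining 47 GB)
140 GB → disk 1 (remaining 103 GB)
165 GB → disk 3 (remaining 335 GB)
252 GB → disk 3 (remaining 83 GB)
194 GB → disk 4 (remaining 306 GB)
460 GB → disk 5 (remaining 40 GB)
239 GB → disk 4 (remaining 67 GB)
302 GB → disk 6 (remaining 198 GB)
131 GB → disk 6 (remaining 67 GB)
223 GB → disk 7 (remaining 277 GB)
287 GB → disk 8 (remaining 213 GB)
265 GB → disk 7 (remaining 12 GB)
42 GB → disk 1 (remaining 61 GB)
377 GB → disk 9 (remaining 123 GB)
478 GB → disk 10 (remaining 22 GB)
216 GB → disk 11 (remaining 284 GB)
11 disks × 500 GB = 5500 GB; used 4481 GB; unused 1019 GB.

1019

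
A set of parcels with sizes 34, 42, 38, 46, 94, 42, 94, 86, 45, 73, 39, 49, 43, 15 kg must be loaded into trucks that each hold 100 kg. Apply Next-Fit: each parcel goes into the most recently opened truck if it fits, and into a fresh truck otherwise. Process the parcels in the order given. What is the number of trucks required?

10 trucks

truck 1: place 34 kg, 66 kg left
truck 1: place 42 kg, 24 kg left
truck 2: place 38 kg, 62 kg left
truck 2: place 46 kg, 16 kg left
truck 3: place 94 kg, 6 kg left
truck 4: place 42 kg, 58 kg left
truck 5: place 94 kg, 6 kg left
truck 6: place 86 kg, 14 kg left
truck 7: place 45 kg, 55 kg left
truck 8: place 73 kg, 27 kg left
truck 9: place 39 kg, 61 kg left
truck 9: place 49 kg, 12 kg left
truck 10: place 43 kg, 57 kg left
truck 10: place 15 kg, 42 kg left
Final trucks: [34,42] [38,46] [94] [42] [94] [86] [45] [73] [39,49] [43,15].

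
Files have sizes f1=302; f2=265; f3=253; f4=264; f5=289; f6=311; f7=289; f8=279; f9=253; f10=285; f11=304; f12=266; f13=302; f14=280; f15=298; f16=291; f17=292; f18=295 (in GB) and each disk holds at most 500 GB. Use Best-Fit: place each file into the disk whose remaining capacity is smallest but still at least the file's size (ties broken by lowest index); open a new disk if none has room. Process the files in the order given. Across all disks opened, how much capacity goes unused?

3882

f1 (302 GB) → disk 1 (remaining 198 GB)
f2 (265 GB) → disk 2 (remaining 235 GB)
f3 (253 GB) → disk 3 (remaining 247 GB)
f4 (264 GB) → disk 4 (remaining 236 GB)
f5 (289 GB) → disk 5 (remaining 211 GB)
f6 (311 GB) → disk 6 (remaining 189 GB)
f7 (289 GB) → disk 7 (remaining 211 GB)
f8 (279 GB) → disk 8 (remaining 221 GB)
f9 (253 GB) → disk 9 (remaining 247 GB)
f10 (285 GB) → disk 10 (remaining 215 GB)
f11 (304 GB) → disk 11 (remaining 196 GB)
f12 (266 GB) → disk 12 (remaining 234 GB)
f13 (302 GB) → disk 13 (remaining 198 GB)
f14 (280 GB) → disk 14 (remaining 220 GB)
f15 (298 GB) → disk 15 (remaining 202 GB)
f16 (291 GB) → disk 16 (remaining 209 GB)
f17 (292 GB) → disk 17 (remaining 208 GB)
f18 (295 GB) → disk 18 (remaining 205 GB)
18 disks × 500 GB = 9000 GB; used 5118 GB; unused 3882 GB.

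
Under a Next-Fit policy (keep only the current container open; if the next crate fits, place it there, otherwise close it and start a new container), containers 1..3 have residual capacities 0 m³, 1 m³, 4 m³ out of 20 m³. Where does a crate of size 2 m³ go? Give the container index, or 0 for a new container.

3

Next-Fit only looks at container 3, which has 4 m³ free.
2 m³ fits there.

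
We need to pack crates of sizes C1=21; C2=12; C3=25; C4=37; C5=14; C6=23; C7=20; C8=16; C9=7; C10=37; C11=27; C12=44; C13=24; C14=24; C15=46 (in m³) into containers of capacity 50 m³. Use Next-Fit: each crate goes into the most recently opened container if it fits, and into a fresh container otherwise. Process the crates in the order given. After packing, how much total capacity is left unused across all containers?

123

C1 (21 m³) → container 1 (remaining 29 m³)
C2 (12 m³) → container 1 (remaining 17 m³)
C3 (25 m³) → container 2 (remaining 25 m³)
C4 (37 m³) → container 3 (remaining 13 m³)
C5 (14 m³) → container 4 (remaining 36 m³)
C6 (23 m³) → container 4 (remaining 13 m³)
C7 (20 m³) → container 5 (remaining 30 m³)
C8 (16 m³) → container 5 (remaining 14 m³)
C9 (7 m³) → container 5 (remaining 7 m³)
C10 (37 m³) → container 6 (remaining 13 m³)
C11 (27 m³) → container 7 (remaining 23 m³)
C12 (44 m³) → container 8 (remaining 6 m³)
C13 (24 m³) → container 9 (remaining 26 m³)
C14 (24 m³) → container 9 (remaining 2 m³)
C15 (46 m³) → container 10 (remaining 4 m³)
10 containers × 50 m³ = 500 m³; used 377 m³; unused 123 m³.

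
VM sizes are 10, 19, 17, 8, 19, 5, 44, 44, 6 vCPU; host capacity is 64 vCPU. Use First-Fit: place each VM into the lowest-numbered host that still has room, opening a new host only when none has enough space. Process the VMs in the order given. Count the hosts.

host 1: place 10 vCPU, 54 vCPU left
host 1: place 19 vCPU, 35 vCPU left
host 1: place 17 vCPU, 18 vCPU left
host 1: place 8 vCPU, 10 vCPU left
host 2: place 19 vCPU, 45 vCPU left
host 1: place 5 vCPU, 5 vCPU left
host 2: place 44 vCPU, 1 vCPU left
host 3: place 44 vCPU, 20 vCPU left
host 3: place 6 vCPU, 14 vCPU left
Final hosts: [10,19,17,8,5] [19,44] [44,6].

3 hosts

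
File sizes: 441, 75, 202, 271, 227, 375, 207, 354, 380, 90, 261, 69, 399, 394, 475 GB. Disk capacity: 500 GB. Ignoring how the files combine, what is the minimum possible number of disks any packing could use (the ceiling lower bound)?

9

Total size = 441 + 75 + 202 + 271 + 227 + 375 + 207 + 354 + 380 + 90 + 261 + 69 + 399 + 394 + 475 = 4220 GB.
⌈4220 / 500⌉ = 9.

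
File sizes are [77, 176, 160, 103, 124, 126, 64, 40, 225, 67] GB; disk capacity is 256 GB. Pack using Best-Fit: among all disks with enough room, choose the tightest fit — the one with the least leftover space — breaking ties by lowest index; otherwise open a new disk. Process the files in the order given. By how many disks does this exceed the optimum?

Best-Fit: [77,176] [160,64] [103,124] [126,40,67] [225] → 5 disks.
Total size 1162 GB; any packing needs at least ⌈1162/256⌉ = 5 disks.
So 5 is already optimal.

0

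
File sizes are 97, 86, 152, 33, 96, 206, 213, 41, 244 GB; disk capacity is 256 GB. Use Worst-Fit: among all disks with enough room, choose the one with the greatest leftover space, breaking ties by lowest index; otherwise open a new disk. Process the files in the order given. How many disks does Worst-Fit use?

6 disks

disk 1: place 97 GB, 159 GB left
disk 1: place 86 GB, 73 GB left
disk 2: place 152 GB, 104 GB left
disk 2: place 33 GB, 71 GB left
disk 3: place 96 GB, 160 GB left
disk 4: place 206 GB, 50 GB left
disk 5: place 213 GB, 43 GB left
disk 3: place 41 GB, 119 GB left
disk 6: place 244 GB, 12 GB left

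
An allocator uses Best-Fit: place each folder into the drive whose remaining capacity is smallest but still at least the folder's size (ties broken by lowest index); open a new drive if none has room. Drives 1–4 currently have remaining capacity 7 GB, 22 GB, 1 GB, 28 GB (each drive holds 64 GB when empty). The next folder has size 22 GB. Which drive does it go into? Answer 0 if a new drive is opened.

Drives with room: drive 2 (22 GB), drive 4 (28 GB).
Tightest fit is drive 2 with 22 GB free.

2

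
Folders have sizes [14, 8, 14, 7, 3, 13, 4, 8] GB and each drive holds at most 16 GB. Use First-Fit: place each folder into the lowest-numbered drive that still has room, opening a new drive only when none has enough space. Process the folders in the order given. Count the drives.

Put 14 GB in drive 1; 2 GB remain.
Put 8 GB in drive 2; 8 GB remain.
Put 14 GB in drive 3; 2 GB remain.
Put 7 GB in drive 2; 1 GB remain.
Put 3 GB in drive 4; 13 GB remain.
Put 13 GB in drive 4; 0 GB remain.
Put 4 GB in drive 5; 12 GB remain.
Put 8 GB in drive 5; 4 GB remain.
Final drives: [14] [8,7] [14] [3,13] [4,8].

5 drives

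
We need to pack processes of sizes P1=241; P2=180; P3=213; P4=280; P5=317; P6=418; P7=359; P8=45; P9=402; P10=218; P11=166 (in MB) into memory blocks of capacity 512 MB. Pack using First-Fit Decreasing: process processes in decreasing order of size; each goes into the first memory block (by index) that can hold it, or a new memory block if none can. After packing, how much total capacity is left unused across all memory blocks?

745

Sorted descending: 418, 402, 359, 317, 280, 241, 218, 213, 180, 166, 45.
418 MB → memory block 1 (remaining 94 MB)
402 MB → memory block 2 (remaining 110 MB)
359 MB → memory block 3 (remaining 153 MB)
317 MB → memory block 4 (remaining 195 MB)
280 MB → memory block 5 (remaining 232 MB)
241 MB → memory block 6 (remaining 271 MB)
218 MB → memory block 5 (remaining 14 MB)
213 MB → memory block 6 (remaining 58 MB)
180 MB → memory block 4 (remaining 15 MB)
166 MB → memory block 7 (remaining 346 MB)
45 MB → memory block 1 (remaining 49 MB)
7 memory blocks × 512 MB = 3584 MB; used 2839 MB; unused 745 MB.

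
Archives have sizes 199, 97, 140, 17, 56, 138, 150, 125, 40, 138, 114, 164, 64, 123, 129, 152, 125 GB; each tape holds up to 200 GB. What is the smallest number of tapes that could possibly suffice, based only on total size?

10 tapes

Total size = 199 + 97 + 140 + 17 + 56 + 138 + 150 + 125 + 40 + 138 + 114 + 164 + 64 + 123 + 129 + 152 + 125 = 1971 GB.
⌈1971 / 200⌉ = 10.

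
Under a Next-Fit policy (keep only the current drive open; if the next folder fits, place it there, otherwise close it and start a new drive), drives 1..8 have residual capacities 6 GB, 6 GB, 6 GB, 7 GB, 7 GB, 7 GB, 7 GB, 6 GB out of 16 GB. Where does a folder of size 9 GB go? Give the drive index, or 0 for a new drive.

Next-Fit only looks at drive 8, which has 6 GB free.
9 GB does not fit, so a new drive is opened.

0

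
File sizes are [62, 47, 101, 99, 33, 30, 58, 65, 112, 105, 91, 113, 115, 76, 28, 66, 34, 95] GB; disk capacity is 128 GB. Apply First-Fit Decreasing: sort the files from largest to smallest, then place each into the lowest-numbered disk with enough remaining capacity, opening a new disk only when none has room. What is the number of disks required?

Sorted descending: 115, 113, 112, 105, 101, 99, 95, 91, 76, 66, 65, 62, 58, 47, 34, 33, 30, 28.
Put 115 GB in disk 1; 13 GB remain.
Put 113 GB in disk 2; 15 GB remain.
Put 112 GB in disk 3; 16 GB remain.
Put 105 GB in disk 4; 23 GB remain.
Put 101 GB in disk 5; 27 GB remain.
Put 99 GB in disk 6; 29 GB remain.
Put 95 GB in disk 7; 33 GB remain.
Put 91 GB in disk 8; 37 GB remain.
Put 76 GB in disk 9; 52 GB remain.
Put 66 GB in disk 10; 62 GB remain.
Put 65 GB in disk 11; 63 GB remain.
Put 62 GB in disk 10; 0 GB remain.
Put 58 GB in disk 11; 5 GB remain.
Put 47 GB in disk 9; 5 GB remain.
Put 34 GB in disk 8; 3 GB remain.
Put 33 GB in disk 7; 0 GB remain.
Put 30 GB in disk 12; 98 GB remain.
Put 28 GB in disk 6; 1 GB remain.

12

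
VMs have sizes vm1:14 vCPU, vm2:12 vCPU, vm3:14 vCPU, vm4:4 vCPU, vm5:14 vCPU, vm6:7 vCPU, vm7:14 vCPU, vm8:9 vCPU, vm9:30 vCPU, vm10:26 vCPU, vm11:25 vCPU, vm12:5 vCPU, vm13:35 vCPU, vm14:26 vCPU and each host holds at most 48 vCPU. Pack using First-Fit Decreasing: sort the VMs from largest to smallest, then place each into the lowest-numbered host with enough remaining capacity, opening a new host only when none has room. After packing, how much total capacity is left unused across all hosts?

Sorted descending: 35, 30, 26, 26, 25, 14, 14, 14, 14, 12, 9, 7, 5, 4.
35 vCPU → host 1 (remaining 13 vCPU)
30 vCPU → host 2 (remaining 18 vCPU)
26 vCPU → host 3 (remaining 22 vCPU)
26 vCPU → host 4 (remaining 22 vCPU)
25 vCPU → host 5 (remaining 23 vCPU)
14 vCPU → host 2 (remaining 4 vCPU)
14 vCPU → host 3 (remaining 8 vCPU)
14 vCPU → host 4 (remaining 8 vCPU)
14 vCPU → host 5 (remaining 9 vCPU)
12 vCPU → host 1 (remaining 1 vCPU)
9 vCPU → host 5 (remaining 0 vCPU)
7 vCPU → host 3 (remaining 1 vCPU)
5 vCPU → host 4 (remaining 3 vCPU)
4 vCPU → host 2 (remaining 0 vCPU)
5 hosts × 48 vCPU = 240 vCPU; used 235 vCPU; unused 5 vCPU.

5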